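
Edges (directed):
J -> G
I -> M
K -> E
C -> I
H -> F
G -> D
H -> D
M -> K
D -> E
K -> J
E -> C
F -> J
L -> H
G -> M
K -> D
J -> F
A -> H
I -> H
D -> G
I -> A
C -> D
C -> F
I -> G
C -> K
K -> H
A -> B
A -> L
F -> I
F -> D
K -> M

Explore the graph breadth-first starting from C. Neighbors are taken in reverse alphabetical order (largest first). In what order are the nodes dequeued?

Visit C; enqueue K, I, F, D → queue [K, I, F, D]
Visit K; enqueue M, J, H, E → queue [I, F, D, M, J, H, E]
Visit I; enqueue G, A → queue [F, D, M, J, H, E, G, A]
Visit F → queue [D, M, J, H, E, G, A]
Visit D → queue [M, J, H, E, G, A]
Visit M → queue [J, H, E, G, A]
Visit J → queue [H, E, G, A]
Visit H → queue [E, G, A]
Visit E → queue [G, A]
Visit G → queue [A]
Visit A; enqueue L, B → queue [L, B]
Visit L → queue [B]
Visit B → queue []

C K I F D M J H E G A L B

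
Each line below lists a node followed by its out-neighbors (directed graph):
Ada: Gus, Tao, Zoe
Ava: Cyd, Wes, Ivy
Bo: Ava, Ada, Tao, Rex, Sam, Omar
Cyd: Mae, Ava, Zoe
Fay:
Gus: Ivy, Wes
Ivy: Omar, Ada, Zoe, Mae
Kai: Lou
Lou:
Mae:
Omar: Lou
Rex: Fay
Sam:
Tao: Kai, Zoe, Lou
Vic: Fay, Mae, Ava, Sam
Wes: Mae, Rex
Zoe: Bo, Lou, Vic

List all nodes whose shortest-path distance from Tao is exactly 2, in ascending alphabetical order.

Level 0: Tao
Level 1: Kai, Lou, Zoe
Level 2: Bo, Vic
Level 3: Ada, Ava, Fay, Mae, Omar, Rex, Sam
Level 4: Cyd, Gus, Ivy, Wes

Bo, Vic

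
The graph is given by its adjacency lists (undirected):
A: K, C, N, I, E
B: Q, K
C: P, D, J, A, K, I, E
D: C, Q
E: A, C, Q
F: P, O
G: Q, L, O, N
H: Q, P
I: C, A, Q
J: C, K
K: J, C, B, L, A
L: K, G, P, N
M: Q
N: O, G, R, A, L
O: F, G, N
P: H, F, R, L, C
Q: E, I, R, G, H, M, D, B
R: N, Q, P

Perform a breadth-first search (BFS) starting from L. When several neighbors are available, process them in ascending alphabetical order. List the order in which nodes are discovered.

Visit L; enqueue G, K, N, P → queue [G, K, N, P]
Visit G; enqueue O, Q → queue [K, N, P, O, Q]
Visit K; enqueue A, B, C, J → queue [N, P, O, Q, A, B, C, J]
Visit N; enqueue R → queue [P, O, Q, A, B, C, J, R]
Visit P; enqueue F, H → queue [O, Q, A, B, C, J, R, F, H]
Visit O → queue [Q, A, B, C, J, R, F, H]
Visit Q; enqueue D, E, I, M → queue [A, B, C, J, R, F, H, D, E, I, M]
Visit A → queue [B, C, J, R, F, H, D, E, I, M]
Visit B → queue [C, J, R, F, H, D, E, I, M]
Visit C → queue [J, R, F, H, D, E, I, M]
Visit J → queue [R, F, H, D, E, I, M]
Visit R → queue [F, H, D, E, I, M]
Visit F → queue [H, D, E, I, M]
Visit H → queue [D, E, I, M]
Visit D → queue [E, I, M]
Visit E → queue [I, M]
Visit I → queue [M]
Visit M → queue []

L -> G -> K -> N -> P -> O -> Q -> A -> B -> C -> J -> R -> F -> H -> D -> E -> I -> M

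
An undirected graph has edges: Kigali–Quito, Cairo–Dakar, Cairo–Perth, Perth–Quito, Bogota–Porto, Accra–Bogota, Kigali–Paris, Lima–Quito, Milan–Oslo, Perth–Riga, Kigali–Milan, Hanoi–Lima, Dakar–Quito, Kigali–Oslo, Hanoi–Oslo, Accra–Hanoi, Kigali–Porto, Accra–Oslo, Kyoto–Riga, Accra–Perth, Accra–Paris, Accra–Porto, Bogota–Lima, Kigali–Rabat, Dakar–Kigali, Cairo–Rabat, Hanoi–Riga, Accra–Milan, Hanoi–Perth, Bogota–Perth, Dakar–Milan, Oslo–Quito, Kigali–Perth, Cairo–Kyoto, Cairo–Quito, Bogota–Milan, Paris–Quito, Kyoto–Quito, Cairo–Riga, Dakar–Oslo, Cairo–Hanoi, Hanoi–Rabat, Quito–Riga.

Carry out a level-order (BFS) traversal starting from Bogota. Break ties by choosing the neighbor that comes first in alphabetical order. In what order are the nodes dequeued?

Bogota → Accra → Lima → Milan → Perth → Porto → Hanoi → Oslo → Paris → Quito → Dakar → Kigali → Cairo → Riga → Rabat → Kyoto

Visit Bogota; enqueue Accra, Lima, Milan, Perth, Porto → queue [Accra, Lima, Milan, Perth, Porto]
Visit Accra; enqueue Hanoi, Oslo, Paris → queue [Lima, Milan, Perth, Porto, Hanoi, Oslo, Paris]
Visit Lima; enqueue Quito → queue [Milan, Perth, Porto, Hanoi, Oslo, Paris, Quito]
Visit Milan; enqueue Dakar, Kigali → queue [Perth, Porto, Hanoi, Oslo, Paris, Quito, Dakar, Kigali]
Visit Perth; enqueue Cairo, Riga → queue [Porto, Hanoi, Oslo, Paris, Quito, Dakar, Kigali, Cairo, Riga]
Visit Porto → queue [Hanoi, Oslo, Paris, Quito, Dakar, Kigali, Cairo, Riga]
Visit Hanoi; enqueue Rabat → queue [Oslo, Paris, Quito, Dakar, Kigali, Cairo, Riga, Rabat]
Visit Oslo → queue [Paris, Quito, Dakar, Kigali, Cairo, Riga, Rabat]
Visit Paris → queue [Quito, Dakar, Kigali, Cairo, Riga, Rabat]
Visit Quito; enqueue Kyoto → queue [Dakar, Kigali, Cairo, Riga, Rabat, Kyoto]
Visit Dakar → queue [Kigali, Cairo, Riga, Rabat, Kyoto]
Visit Kigali → queue [Cairo, Riga, Rabat, Kyoto]
Visit Cairo → queue [Riga, Rabat, Kyoto]
Visit Riga → queue [Rabat, Kyoto]
Visit Rabat → queue [Kyoto]
Visit Kyoto → queue []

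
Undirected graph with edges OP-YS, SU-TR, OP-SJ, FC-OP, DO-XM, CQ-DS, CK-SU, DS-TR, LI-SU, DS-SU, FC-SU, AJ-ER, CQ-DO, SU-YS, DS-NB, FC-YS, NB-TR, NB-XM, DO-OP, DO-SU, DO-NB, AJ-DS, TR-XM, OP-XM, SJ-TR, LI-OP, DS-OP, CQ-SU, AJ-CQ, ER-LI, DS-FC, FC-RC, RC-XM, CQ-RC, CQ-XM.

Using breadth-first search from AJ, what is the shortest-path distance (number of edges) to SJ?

3

Level 0: AJ
Level 1: CQ, DS, ER
Level 2: DO, FC, LI, NB, OP, RC, SU, TR, XM
Level 3: CK, SJ, YS
SJ first appears at level 3.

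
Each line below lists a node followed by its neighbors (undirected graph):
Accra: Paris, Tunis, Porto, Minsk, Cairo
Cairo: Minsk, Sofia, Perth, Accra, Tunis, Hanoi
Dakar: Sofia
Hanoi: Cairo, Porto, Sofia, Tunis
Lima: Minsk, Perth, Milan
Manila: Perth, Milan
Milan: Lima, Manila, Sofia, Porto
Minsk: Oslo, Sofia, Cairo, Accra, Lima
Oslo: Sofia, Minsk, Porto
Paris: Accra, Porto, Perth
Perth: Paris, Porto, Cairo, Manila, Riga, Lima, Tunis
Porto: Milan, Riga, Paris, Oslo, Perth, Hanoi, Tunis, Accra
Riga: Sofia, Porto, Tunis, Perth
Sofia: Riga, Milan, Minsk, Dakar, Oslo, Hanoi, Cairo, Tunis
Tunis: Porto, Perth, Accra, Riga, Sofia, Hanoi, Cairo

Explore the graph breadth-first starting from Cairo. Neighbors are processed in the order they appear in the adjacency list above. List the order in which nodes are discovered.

Visit Cairo; enqueue Minsk, Sofia, Perth, Accra, Tunis, Hanoi → queue [Minsk, Sofia, Perth, Accra, Tunis, Hanoi]
Visit Minsk; enqueue Oslo, Lima → queue [Sofia, Perth, Accra, Tunis, Hanoi, Oslo, Lima]
Visit Sofia; enqueue Riga, Milan, Dakar → queue [Perth, Accra, Tunis, Hanoi, Oslo, Lima, Riga, Milan, Dakar]
Visit Perth; enqueue Paris, Porto, Manila → queue [Accra, Tunis, Hanoi, Oslo, Lima, Riga, Milan, Dakar, Paris, Porto, Manila]
Visit Accra → queue [Tunis, Hanoi, Oslo, Lima, Riga, Milan, Dakar, Paris, Porto, Manila]
Visit Tunis → queue [Hanoi, Oslo, Lima, Riga, Milan, Dakar, Paris, Porto, Manila]
Visit Hanoi → queue [Oslo, Lima, Riga, Milan, Dakar, Paris, Porto, Manila]
Visit Oslo → queue [Lima, Riga, Milan, Dakar, Paris, Porto, Manila]
Visit Lima → queue [Riga, Milan, Dakar, Paris, Porto, Manila]
Visit Riga → queue [Milan, Dakar, Paris, Porto, Manila]
Visit Milan → queue [Dakar, Paris, Porto, Manila]
Visit Dakar → queue [Paris, Porto, Manila]
Visit Paris → queue [Porto, Manila]
Visit Porto → queue [Manila]
Visit Manila → queue []

Cairo -> Minsk -> Sofia -> Perth -> Accra -> Tunis -> Hanoi -> Oslo -> Lima -> Riga -> Milan -> Dakar -> Paris -> Porto -> Manila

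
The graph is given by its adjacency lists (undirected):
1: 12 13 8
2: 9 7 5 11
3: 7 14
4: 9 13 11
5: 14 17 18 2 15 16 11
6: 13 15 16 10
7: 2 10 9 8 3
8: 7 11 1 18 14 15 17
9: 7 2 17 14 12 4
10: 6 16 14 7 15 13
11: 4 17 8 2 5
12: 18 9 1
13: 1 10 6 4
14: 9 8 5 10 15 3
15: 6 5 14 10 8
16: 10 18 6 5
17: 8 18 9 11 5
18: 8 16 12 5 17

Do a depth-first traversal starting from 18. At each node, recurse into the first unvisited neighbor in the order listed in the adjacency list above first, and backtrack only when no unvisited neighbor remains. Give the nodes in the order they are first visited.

Visit 18
18 → 8
8 → 7
7 → 2
2 → 9
9 → 17
17 → 11
11 → 4
4 → 13
13 → 1
1 → 12
13 → 10
10 → 6
6 → 15
15 → 5
5 → 14
14 → 3
5 → 16

18, 8, 7, 2, 9, 17, 11, 4, 13, 1, 12, 10, 6, 15, 5, 14, 3, 16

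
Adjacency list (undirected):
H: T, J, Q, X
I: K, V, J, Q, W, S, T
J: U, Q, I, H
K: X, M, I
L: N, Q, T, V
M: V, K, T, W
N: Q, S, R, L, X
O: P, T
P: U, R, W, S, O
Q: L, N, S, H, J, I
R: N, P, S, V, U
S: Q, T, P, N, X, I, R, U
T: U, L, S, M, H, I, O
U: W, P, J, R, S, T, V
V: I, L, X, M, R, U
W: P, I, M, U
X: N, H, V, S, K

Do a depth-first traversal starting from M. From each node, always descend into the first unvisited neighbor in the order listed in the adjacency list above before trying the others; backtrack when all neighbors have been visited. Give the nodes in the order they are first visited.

Visit M
M → V
V → I
I → K
K → X
X → N
N → Q
Q → L
L → T
T → U
U → W
W → P
P → R
R → S
P → O
U → J
J → H

M -> V -> I -> K -> X -> N -> Q -> L -> T -> U -> W -> P -> R -> S -> O -> J -> H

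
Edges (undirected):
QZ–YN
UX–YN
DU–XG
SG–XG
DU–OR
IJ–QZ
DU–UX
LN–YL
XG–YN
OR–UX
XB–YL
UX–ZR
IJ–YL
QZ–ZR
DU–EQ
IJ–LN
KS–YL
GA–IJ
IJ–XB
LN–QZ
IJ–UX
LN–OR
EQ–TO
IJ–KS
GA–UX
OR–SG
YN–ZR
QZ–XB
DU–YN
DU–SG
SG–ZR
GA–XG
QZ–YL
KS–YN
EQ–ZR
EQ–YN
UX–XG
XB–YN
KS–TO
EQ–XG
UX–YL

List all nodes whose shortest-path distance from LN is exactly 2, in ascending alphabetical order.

DU, GA, KS, SG, UX, XB, YN, ZR

Level 0: LN
Level 1: IJ, OR, QZ, YL
Level 2: DU, GA, KS, SG, UX, XB, YN, ZR
Level 3: EQ, TO, XG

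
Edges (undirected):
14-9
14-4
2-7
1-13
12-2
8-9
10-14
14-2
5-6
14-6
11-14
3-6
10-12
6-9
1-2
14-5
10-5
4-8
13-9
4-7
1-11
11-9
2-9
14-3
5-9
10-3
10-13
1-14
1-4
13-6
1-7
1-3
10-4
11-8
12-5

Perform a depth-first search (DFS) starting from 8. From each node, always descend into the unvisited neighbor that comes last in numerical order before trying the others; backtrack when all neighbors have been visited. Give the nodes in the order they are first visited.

Visit 8
8 → 11
11 → 14
14 → 10
10 → 13
13 → 9
9 → 6
6 → 5
5 → 12
12 → 2
2 → 7
7 → 4
4 → 1
1 → 3

8 -> 11 -> 14 -> 10 -> 13 -> 9 -> 6 -> 5 -> 12 -> 2 -> 7 -> 4 -> 1 -> 3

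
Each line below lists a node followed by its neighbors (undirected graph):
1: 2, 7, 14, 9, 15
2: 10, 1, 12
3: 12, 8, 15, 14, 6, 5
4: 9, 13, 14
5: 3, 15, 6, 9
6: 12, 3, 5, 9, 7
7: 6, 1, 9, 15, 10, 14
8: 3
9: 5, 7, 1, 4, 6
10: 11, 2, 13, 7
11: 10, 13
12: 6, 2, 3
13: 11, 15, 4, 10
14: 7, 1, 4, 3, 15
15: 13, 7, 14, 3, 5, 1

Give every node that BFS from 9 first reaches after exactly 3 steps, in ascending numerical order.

8, 11

Level 0: 9
Level 1: 1, 4, 5, 6, 7
Level 2: 2, 3, 10, 12, 13, 14, 15
Level 3: 8, 11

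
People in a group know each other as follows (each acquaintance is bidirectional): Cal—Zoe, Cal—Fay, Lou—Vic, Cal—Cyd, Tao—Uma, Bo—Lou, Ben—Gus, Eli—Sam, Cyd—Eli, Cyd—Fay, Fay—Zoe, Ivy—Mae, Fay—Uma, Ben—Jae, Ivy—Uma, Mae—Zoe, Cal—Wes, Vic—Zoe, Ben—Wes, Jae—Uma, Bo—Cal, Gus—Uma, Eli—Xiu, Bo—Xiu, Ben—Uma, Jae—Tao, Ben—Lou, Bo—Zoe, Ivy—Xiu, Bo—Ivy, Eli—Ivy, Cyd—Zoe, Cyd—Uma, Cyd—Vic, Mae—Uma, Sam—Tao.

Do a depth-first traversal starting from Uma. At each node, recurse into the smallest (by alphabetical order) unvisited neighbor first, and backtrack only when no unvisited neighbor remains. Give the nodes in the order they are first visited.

Visit Uma
Uma → Ben
Ben → Gus
Ben → Jae
Jae → Tao
Tao → Sam
Sam → Eli
Eli → Cyd
Cyd → Cal
Cal → Bo
Bo → Ivy
Ivy → Mae
Mae → Zoe
Zoe → Fay
Zoe → Vic
Vic → Lou
Ivy → Xiu
Cal → Wes

Uma, Ben, Gus, Jae, Tao, Sam, Eli, Cyd, Cal, Bo, Ivy, Mae, Zoe, Fay, Vic, Lou, Xiu, Wes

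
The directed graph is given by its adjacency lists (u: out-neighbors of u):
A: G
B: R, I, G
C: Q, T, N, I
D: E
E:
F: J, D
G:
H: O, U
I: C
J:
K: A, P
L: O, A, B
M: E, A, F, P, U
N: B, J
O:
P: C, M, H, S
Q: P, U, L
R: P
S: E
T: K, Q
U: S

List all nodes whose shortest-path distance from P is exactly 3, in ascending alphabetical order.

Level 0: P
Level 1: C, H, M, S
Level 2: A, E, F, I, N, O, Q, T, U
Level 3: B, D, G, J, K, L
Level 4: R

B, D, G, J, K, L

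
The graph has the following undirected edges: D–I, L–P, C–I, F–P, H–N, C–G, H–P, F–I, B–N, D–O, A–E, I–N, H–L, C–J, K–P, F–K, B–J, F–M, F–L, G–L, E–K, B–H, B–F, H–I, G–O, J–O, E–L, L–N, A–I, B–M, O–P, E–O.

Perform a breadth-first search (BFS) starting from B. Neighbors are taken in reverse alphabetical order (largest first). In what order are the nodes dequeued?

B -> N -> M -> J -> H -> F -> L -> I -> O -> C -> P -> K -> G -> E -> D -> A

Visit B; enqueue N, M, J, H, F → queue [N, M, J, H, F]
Visit N; enqueue L, I → queue [M, J, H, F, L, I]
Visit M → queue [J, H, F, L, I]
Visit J; enqueue O, C → queue [H, F, L, I, O, C]
Visit H; enqueue P → queue [F, L, I, O, C, P]
Visit F; enqueue K → queue [L, I, O, C, P, K]
Visit L; enqueue G, E → queue [I, O, C, P, K, G, E]
Visit I; enqueue D, A → queue [O, C, P, K, G, E, D, A]
Visit O → queue [C, P, K, G, E, D, A]
Visit C → queue [P, K, G, E, D, A]
Visit P → queue [K, G, E, D, A]
Visit K → queue [G, E, D, A]
Visit G → queue [E, D, A]
Visit E → queue [D, A]
Visit D → queue [A]
Visit A → queue []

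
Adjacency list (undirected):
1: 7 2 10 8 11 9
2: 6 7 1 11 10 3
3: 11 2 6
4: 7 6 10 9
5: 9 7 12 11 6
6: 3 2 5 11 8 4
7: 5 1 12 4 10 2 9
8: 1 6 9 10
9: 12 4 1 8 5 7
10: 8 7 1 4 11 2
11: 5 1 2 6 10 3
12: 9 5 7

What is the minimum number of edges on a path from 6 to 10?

2

Level 0: 6
Level 1: 2, 3, 4, 5, 8, 11
Level 2: 1, 7, 9, 10, 12
10 first appears at level 2.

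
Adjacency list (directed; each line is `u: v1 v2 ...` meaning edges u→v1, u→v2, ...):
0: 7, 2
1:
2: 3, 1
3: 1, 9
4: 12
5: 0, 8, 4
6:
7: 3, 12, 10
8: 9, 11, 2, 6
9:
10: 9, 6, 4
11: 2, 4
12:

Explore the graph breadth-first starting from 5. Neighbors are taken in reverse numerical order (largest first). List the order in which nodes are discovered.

Visit 5; enqueue 8, 4, 0 → queue [8, 4, 0]
Visit 8; enqueue 11, 9, 6, 2 → queue [4, 0, 11, 9, 6, 2]
Visit 4; enqueue 12 → queue [0, 11, 9, 6, 2, 12]
Visit 0; enqueue 7 → queue [11, 9, 6, 2, 12, 7]
Visit 11 → queue [9, 6, 2, 12, 7]
Visit 9 → queue [6, 2, 12, 7]
Visit 6 → queue [2, 12, 7]
Visit 2; enqueue 3, 1 → queue [12, 7, 3, 1]
Visit 12 → queue [7, 3, 1]
Visit 7; enqueue 10 → queue [3, 1, 10]
Visit 3 → queue [1, 10]
Visit 1 → queue [10]
Visit 10 → queue []

5, 8, 4, 0, 11, 9, 6, 2, 12, 7, 3, 1, 10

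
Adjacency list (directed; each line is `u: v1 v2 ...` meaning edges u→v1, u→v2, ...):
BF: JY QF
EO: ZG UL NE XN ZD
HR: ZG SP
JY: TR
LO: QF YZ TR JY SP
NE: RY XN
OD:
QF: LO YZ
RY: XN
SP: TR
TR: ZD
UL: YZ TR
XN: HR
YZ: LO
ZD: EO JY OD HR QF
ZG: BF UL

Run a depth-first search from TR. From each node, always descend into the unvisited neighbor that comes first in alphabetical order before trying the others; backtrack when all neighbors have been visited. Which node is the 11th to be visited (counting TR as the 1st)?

Visit TR
TR → ZD
ZD → EO
EO → NE
NE → RY
RY → XN
XN → HR
HR → SP
HR → ZG
ZG → BF
BF → JY
BF → QF
QF → LO
LO → YZ
ZG → UL
ZD → OD

Visit order: TR, ZD, EO, NE, RY, XN, HR, SP, ZG, BF, JY, QF, LO, YZ, UL, OD

JY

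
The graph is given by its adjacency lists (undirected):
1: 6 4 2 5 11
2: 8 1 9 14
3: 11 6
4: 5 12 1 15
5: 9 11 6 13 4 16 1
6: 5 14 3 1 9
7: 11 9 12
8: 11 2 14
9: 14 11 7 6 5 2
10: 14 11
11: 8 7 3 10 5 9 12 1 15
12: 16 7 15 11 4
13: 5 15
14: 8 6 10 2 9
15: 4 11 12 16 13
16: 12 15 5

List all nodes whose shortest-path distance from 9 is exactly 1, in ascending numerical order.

Level 0: 9
Level 1: 2, 5, 6, 7, 11, 14
Level 2: 1, 3, 4, 8, 10, 12, 13, 15, 16

2, 5, 6, 7, 11, 14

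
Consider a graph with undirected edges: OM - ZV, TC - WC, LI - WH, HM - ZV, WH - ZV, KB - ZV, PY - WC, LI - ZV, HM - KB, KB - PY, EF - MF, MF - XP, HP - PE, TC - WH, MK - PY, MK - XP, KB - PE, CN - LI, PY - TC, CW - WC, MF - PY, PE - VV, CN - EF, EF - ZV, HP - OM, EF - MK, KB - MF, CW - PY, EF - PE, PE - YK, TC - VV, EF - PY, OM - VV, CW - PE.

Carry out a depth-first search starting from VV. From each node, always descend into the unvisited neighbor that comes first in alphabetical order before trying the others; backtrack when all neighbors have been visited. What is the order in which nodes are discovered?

VV OM HP PE CW PY EF CN LI WH TC WC ZV HM KB MF XP MK YK

Visit VV
VV → OM
OM → HP
HP → PE
PE → CW
CW → PY
PY → EF
EF → CN
CN → LI
LI → WH
WH → TC
TC → WC
WH → ZV
ZV → HM
HM → KB
KB → MF
MF → XP
XP → MK
PE → YK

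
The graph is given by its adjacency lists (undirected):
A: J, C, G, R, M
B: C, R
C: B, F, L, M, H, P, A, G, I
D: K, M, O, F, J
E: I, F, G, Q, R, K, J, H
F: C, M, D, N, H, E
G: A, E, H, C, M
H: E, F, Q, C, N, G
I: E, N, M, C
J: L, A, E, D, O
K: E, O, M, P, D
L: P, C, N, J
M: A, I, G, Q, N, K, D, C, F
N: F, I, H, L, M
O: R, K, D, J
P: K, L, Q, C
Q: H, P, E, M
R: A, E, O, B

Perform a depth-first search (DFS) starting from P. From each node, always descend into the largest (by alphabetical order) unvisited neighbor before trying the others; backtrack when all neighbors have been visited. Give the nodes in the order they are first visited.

P Q M N L J O R E K D F H G C I B A

Visit P
P → Q
Q → M
M → N
N → L
L → J
J → O
O → R
R → E
E → K
K → D
D → F
F → H
H → G
G → C
C → I
C → B
C → A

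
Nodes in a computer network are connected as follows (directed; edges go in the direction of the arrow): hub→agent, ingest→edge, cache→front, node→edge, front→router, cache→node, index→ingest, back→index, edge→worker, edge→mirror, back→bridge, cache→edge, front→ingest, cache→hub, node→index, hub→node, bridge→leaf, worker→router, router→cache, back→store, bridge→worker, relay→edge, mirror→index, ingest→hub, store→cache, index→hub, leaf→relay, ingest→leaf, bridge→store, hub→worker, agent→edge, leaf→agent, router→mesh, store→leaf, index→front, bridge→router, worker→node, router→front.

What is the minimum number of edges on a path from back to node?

Level 0: back
Level 1: bridge, index, store
Level 2: cache, front, hub, ingest, leaf, router, worker
Level 3: agent, edge, mesh, node, relay
Level 4: mirror
node first appears at level 3.

3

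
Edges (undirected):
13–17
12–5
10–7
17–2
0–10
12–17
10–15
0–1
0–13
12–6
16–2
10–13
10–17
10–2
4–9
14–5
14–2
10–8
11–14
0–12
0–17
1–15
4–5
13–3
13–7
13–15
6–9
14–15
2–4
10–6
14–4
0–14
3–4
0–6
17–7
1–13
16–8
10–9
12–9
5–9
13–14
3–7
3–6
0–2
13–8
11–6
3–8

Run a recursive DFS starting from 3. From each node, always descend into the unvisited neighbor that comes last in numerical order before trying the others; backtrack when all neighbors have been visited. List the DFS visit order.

Visit 3
3 → 13
13 → 17
17 → 12
12 → 9
9 → 10
10 → 15
15 → 14
14 → 11
11 → 6
6 → 0
0 → 2
2 → 16
16 → 8
2 → 4
4 → 5
0 → 1
10 → 7

3, 13, 17, 12, 9, 10, 15, 14, 11, 6, 0, 2, 16, 8, 4, 5, 1, 7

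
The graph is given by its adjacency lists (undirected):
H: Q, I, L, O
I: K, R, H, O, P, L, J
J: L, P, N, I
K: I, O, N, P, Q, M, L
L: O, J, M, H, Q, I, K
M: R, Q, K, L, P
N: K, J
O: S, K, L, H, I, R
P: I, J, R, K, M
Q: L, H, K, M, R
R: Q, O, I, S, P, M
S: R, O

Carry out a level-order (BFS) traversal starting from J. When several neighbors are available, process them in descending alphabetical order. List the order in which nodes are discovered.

Visit J; enqueue P, N, L, I → queue [P, N, L, I]
Visit P; enqueue R, M, K → queue [N, L, I, R, M, K]
Visit N → queue [L, I, R, M, K]
Visit L; enqueue Q, O, H → queue [I, R, M, K, Q, O, H]
Visit I → queue [R, M, K, Q, O, H]
Visit R; enqueue S → queue [M, K, Q, O, H, S]
Visit M → queue [K, Q, O, H, S]
Visit K → queue [Q, O, H, S]
Visit Q → queue [O, H, S]
Visit O → queue [H, S]
Visit H → queue [S]
Visit S → queue []

J, P, N, L, I, R, M, K, Q, O, H, S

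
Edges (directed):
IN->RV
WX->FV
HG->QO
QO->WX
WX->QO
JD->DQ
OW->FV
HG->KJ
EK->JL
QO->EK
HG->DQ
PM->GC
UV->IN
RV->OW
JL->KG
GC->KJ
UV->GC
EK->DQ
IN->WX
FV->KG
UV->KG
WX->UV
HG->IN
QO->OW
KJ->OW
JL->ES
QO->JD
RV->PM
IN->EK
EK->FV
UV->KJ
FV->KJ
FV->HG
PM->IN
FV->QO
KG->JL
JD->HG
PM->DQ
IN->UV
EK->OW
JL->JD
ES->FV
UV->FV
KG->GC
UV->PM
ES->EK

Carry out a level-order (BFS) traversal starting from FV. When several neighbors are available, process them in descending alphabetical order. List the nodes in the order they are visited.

FV QO KJ KG HG WX OW JD EK JL GC IN DQ UV ES RV PM

Visit FV; enqueue QO, KJ, KG, HG → queue [QO, KJ, KG, HG]
Visit QO; enqueue WX, OW, JD, EK → queue [KJ, KG, HG, WX, OW, JD, EK]
Visit KJ → queue [KG, HG, WX, OW, JD, EK]
Visit KG; enqueue JL, GC → queue [HG, WX, OW, JD, EK, JL, GC]
Visit HG; enqueue IN, DQ → queue [WX, OW, JD, EK, JL, GC, IN, DQ]
Visit WX; enqueue UV → queue [OW, JD, EK, JL, GC, IN, DQ, UV]
Visit OW → queue [JD, EK, JL, GC, IN, DQ, UV]
Visit JD → queue [EK, JL, GC, IN, DQ, UV]
Visit EK → queue [JL, GC, IN, DQ, UV]
Visit JL; enqueue ES → queue [GC, IN, DQ, UV, ES]
Visit GC → queue [IN, DQ, UV, ES]
Visit IN; enqueue RV → queue [DQ, UV, ES, RV]
Visit DQ → queue [UV, ES, RV]
Visit UV; enqueue PM → queue [ES, RV, PM]
Visit ES → queue [RV, PM]
Visit RV → queue [PM]
Visit PM → queue []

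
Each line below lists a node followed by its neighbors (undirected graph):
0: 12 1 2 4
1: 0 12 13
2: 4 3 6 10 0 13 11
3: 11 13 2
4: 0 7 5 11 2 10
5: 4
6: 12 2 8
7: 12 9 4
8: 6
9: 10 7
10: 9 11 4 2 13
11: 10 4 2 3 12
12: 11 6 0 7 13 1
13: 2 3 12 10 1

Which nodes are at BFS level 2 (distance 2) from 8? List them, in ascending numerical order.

Level 0: 8
Level 1: 6
Level 2: 2, 12
Level 3: 0, 1, 3, 4, 7, 10, 11, 13
Level 4: 5, 9

2, 12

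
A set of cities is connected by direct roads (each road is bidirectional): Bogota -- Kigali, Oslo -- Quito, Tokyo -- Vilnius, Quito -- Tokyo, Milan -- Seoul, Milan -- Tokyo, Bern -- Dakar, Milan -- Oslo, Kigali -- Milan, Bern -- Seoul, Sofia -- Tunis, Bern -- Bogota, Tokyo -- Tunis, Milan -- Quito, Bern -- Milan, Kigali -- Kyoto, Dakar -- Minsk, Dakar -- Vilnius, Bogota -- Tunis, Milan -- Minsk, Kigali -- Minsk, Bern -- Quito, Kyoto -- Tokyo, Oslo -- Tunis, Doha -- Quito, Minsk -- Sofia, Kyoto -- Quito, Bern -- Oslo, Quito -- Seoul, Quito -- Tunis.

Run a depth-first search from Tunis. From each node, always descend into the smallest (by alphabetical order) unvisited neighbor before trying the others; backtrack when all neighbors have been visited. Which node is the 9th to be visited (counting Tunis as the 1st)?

Doha

Visit Tunis
Tunis → Bogota
Bogota → Bern
Bern → Dakar
Dakar → Minsk
Minsk → Kigali
Kigali → Kyoto
Kyoto → Quito
Quito → Doha
Quito → Milan
Milan → Oslo
Milan → Seoul
Milan → Tokyo
Tokyo → Vilnius
Minsk → Sofia

Visit order: Tunis, Bogota, Bern, Dakar, Minsk, Kigali, Kyoto, Quito, Doha, Milan, Oslo, Seoul, Tokyo, Vilnius, Sofia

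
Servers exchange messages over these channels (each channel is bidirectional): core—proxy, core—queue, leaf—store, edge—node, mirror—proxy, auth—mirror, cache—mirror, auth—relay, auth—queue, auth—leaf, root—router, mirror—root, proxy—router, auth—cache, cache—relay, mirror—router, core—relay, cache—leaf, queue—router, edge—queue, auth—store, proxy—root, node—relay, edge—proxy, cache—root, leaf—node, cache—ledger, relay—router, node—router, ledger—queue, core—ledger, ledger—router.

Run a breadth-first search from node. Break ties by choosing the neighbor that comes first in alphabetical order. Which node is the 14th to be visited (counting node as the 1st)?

root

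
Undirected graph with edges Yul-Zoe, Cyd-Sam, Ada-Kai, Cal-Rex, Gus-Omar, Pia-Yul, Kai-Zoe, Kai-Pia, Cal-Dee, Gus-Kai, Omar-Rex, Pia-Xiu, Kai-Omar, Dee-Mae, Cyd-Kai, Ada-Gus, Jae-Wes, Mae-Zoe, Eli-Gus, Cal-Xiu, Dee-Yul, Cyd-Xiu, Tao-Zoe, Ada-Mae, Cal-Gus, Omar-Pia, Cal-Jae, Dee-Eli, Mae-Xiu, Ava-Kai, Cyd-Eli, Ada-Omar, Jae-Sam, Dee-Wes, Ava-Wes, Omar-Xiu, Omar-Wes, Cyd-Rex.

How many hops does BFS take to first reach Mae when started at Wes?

2

Level 0: Wes
Level 1: Ava, Dee, Jae, Omar
Level 2: Ada, Cal, Eli, Gus, Kai, Mae, Pia, Rex, Sam, Xiu, Yul
Level 3: Cyd, Zoe
Level 4: Tao
Mae first appears at level 2.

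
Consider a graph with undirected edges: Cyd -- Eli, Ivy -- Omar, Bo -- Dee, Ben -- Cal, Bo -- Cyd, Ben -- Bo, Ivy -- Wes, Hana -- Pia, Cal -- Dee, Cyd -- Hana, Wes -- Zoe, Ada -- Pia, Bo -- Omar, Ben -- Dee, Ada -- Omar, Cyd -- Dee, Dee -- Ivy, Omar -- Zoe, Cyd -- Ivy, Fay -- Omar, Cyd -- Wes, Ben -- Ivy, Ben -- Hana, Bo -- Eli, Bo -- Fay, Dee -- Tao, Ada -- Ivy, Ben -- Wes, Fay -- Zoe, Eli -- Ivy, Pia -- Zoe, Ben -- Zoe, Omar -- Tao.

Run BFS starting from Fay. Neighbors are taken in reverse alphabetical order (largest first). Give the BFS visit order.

Fay Zoe Omar Bo Wes Pia Ben Tao Ivy Ada Eli Dee Cyd Hana Cal

Visit Fay; enqueue Zoe, Omar, Bo → queue [Zoe, Omar, Bo]
Visit Zoe; enqueue Wes, Pia, Ben → queue [Omar, Bo, Wes, Pia, Ben]
Visit Omar; enqueue Tao, Ivy, Ada → queue [Bo, Wes, Pia, Ben, Tao, Ivy, Ada]
Visit Bo; enqueue Eli, Dee, Cyd → queue [Wes, Pia, Ben, Tao, Ivy, Ada, Eli, Dee, Cyd]
Visit Wes → queue [Pia, Ben, Tao, Ivy, Ada, Eli, Dee, Cyd]
Visit Pia; enqueue Hana → queue [Ben, Tao, Ivy, Ada, Eli, Dee, Cyd, Hana]
Visit Ben; enqueue Cal → queue [Tao, Ivy, Ada, Eli, Dee, Cyd, Hana, Cal]
Visit Tao → queue [Ivy, Ada, Eli, Dee, Cyd, Hana, Cal]
Visit Ivy → queue [Ada, Eli, Dee, Cyd, Hana, Cal]
Visit Ada → queue [Eli, Dee, Cyd, Hana, Cal]
Visit Eli → queue [Dee, Cyd, Hana, Cal]
Visit Dee → queue [Cyd, Hana, Cal]
Visit Cyd → queue [Hana, Cal]
Visit Hana → queue [Cal]
Visit Cal → queue []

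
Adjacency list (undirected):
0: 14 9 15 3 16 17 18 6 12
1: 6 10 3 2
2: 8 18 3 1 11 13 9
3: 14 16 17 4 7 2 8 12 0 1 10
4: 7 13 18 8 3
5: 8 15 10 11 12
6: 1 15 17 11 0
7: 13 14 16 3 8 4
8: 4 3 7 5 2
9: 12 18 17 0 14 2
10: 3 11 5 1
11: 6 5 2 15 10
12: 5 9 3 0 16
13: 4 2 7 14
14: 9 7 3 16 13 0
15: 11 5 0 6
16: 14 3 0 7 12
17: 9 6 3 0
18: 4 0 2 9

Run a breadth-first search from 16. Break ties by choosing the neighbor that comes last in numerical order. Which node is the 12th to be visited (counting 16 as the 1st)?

Visit 16; enqueue 14, 12, 7, 3, 0 → queue [14, 12, 7, 3, 0]
Visit 14; enqueue 13, 9 → queue [12, 7, 3, 0, 13, 9]
Visit 12; enqueue 5 → queue [7, 3, 0, 13, 9, 5]
Visit 7; enqueue 8, 4 → queue [3, 0, 13, 9, 5, 8, 4]
Visit 3; enqueue 17, 10, 2, 1 → queue [0, 13, 9, 5, 8, 4, 17, 10, 2, 1]
Visit 0; enqueue 18, 15, 6 → queue [13, 9, 5, 8, 4, 17, 10, 2, 1, 18, 15, 6]
Visit 13 → queue [9, 5, 8, 4, 17, 10, 2, 1, 18, 15, 6]
Visit 9 → queue [5, 8, 4, 17, 10, 2, 1, 18, 15, 6]
Visit 5; enqueue 11 → queue [8, 4, 17, 10, 2, 1, 18, 15, 6, 11]
Visit 8 → queue [4, 17, 10, 2, 1, 18, 15, 6, 11]
Visit 4 → queue [17, 10, 2, 1, 18, 15, 6, 11]
Visit 17 → queue [10, 2, 1, 18, 15, 6, 11]
Visit 10 → queue [2, 1, 18, 15, 6, 11]
Visit 2 → queue [1, 18, 15, 6, 11]
Visit 1 → queue [18, 15, 6, 11]
Visit 18 → queue [15, 6, 11]
Visit 15 → queue [6, 11]
Visit 6 → queue [11]
Visit 11 → queue []

Visit order: 16, 14, 12, 7, 3, 0, 13, 9, 5, 8, 4, 17, 10, 2, 1, 18, 15, 6, 11

17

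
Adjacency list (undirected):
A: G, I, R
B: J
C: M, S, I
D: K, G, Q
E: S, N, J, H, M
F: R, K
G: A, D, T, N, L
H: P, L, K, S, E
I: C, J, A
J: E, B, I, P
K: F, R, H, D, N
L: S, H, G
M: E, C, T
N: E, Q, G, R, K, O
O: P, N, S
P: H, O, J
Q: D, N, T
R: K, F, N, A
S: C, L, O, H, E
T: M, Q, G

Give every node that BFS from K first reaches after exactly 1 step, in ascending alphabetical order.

D, F, H, N, R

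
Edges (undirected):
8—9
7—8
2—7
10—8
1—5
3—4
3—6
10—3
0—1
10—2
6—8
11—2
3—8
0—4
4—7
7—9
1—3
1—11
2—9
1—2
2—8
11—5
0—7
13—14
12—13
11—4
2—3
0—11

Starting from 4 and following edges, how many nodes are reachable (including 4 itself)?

12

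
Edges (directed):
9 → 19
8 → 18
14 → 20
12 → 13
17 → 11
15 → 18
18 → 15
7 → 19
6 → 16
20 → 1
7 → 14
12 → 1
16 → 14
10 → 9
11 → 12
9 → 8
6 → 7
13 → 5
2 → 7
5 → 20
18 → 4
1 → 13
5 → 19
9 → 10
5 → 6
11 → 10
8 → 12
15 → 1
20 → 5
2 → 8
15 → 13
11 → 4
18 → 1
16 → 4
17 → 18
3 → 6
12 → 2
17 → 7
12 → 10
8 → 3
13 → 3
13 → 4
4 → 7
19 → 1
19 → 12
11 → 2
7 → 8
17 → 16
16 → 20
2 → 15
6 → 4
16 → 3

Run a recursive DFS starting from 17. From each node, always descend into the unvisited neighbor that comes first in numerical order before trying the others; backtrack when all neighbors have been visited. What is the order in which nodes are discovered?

17 7 8 3 6 4 16 14 20 1 13 5 19 12 2 15 18 10 9 11

Visit 17
17 → 7
7 → 8
8 → 3
3 → 6
6 → 4
6 → 16
16 → 14
14 → 20
20 → 1
1 → 13
13 → 5
5 → 19
19 → 12
12 → 2
2 → 15
15 → 18
12 → 10
10 → 9
17 → 11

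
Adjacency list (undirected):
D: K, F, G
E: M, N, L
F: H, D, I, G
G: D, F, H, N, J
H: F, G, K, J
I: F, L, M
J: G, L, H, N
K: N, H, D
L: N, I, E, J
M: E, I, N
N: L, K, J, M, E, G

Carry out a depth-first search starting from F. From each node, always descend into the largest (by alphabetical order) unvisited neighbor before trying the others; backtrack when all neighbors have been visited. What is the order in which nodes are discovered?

F → I → M → N → L → J → H → K → D → G → E

Visit F
F → I
I → M
M → N
N → L
L → J
J → H
H → K
K → D
D → G
L → E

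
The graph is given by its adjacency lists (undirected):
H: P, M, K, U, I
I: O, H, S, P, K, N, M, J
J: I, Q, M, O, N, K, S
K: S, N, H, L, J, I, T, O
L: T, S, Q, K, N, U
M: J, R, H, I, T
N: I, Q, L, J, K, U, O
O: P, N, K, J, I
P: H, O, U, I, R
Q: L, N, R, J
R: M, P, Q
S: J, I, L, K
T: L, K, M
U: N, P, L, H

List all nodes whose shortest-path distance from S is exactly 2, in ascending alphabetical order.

H, M, N, O, P, Q, T, U

Level 0: S
Level 1: I, J, K, L
Level 2: H, M, N, O, P, Q, T, U
Level 3: R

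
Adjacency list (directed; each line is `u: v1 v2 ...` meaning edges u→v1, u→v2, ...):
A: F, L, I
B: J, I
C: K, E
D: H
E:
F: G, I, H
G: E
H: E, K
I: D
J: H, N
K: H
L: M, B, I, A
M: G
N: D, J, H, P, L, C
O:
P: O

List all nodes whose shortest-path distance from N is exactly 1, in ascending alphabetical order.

C, D, H, J, L, P

Level 0: N
Level 1: C, D, H, J, L, P
Level 2: A, B, E, I, K, M, O
Level 3: F, G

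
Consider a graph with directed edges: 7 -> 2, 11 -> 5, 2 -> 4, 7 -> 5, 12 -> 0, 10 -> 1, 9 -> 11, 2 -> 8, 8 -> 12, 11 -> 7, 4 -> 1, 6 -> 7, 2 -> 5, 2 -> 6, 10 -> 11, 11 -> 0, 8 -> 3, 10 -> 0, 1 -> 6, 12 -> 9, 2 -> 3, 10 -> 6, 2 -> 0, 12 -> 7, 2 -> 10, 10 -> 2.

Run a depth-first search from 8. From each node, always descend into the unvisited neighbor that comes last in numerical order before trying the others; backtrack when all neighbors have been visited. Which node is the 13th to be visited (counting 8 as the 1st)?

3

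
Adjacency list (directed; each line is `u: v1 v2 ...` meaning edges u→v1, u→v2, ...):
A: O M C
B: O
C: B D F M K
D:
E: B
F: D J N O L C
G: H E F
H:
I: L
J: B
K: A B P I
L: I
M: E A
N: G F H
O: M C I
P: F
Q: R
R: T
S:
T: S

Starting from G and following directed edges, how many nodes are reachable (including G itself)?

BFS from G visits: G, H, F, E, O, N, L, J, D, C, B, M, I, K, A, P
Reachable nodes: 16 of 20 total.

16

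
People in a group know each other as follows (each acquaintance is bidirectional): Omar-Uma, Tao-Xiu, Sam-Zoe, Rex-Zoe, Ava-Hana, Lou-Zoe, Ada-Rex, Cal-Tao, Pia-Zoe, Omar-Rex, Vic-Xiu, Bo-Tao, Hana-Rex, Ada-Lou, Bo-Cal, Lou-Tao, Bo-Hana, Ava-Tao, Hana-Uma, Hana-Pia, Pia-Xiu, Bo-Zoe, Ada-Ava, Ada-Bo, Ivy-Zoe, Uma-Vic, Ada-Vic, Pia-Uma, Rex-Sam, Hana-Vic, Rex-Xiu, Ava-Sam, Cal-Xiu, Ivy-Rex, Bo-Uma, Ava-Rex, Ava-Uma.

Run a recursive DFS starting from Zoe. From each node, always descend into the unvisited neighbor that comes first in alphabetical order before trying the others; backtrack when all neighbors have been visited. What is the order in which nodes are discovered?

Visit Zoe
Zoe → Bo
Bo → Ada
Ada → Ava
Ava → Hana
Hana → Pia
Pia → Uma
Uma → Omar
Omar → Rex
Rex → Ivy
Rex → Sam
Rex → Xiu
Xiu → Cal
Cal → Tao
Tao → Lou
Xiu → Vic

Zoe Bo Ada Ava Hana Pia Uma Omar Rex Ivy Sam Xiu Cal Tao Lou Vic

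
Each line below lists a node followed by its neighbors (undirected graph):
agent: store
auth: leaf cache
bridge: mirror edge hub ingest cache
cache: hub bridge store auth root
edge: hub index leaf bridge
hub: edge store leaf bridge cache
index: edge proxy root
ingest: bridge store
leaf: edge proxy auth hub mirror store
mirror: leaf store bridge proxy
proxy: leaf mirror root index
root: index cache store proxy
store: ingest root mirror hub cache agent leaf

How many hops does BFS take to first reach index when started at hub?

Level 0: hub
Level 1: bridge, cache, edge, leaf, store
Level 2: agent, auth, index, ingest, mirror, proxy, root
index first appears at level 2.

2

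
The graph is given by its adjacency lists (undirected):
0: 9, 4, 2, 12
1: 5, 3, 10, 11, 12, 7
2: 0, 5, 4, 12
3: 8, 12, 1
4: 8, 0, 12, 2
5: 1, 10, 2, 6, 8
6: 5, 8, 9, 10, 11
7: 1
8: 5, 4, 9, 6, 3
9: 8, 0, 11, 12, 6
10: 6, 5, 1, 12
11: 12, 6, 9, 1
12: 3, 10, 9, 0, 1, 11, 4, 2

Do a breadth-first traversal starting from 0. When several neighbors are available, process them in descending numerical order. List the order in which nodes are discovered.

Visit 0; enqueue 12, 9, 4, 2 → queue [12, 9, 4, 2]
Visit 12; enqueue 11, 10, 3, 1 → queue [9, 4, 2, 11, 10, 3, 1]
Visit 9; enqueue 8, 6 → queue [4, 2, 11, 10, 3, 1, 8, 6]
Visit 4 → queue [2, 11, 10, 3, 1, 8, 6]
Visit 2; enqueue 5 → queue [11, 10, 3, 1, 8, 6, 5]
Visit 11 → queue [10, 3, 1, 8, 6, 5]
Visit 10 → queue [3, 1, 8, 6, 5]
Visit 3 → queue [1, 8, 6, 5]
Visit 1; enqueue 7 → queue [8, 6, 5, 7]
Visit 8 → queue [6, 5, 7]
Visit 6 → queue [5, 7]
Visit 5 → queue [7]
Visit 7 → queue []

0 → 12 → 9 → 4 → 2 → 11 → 10 → 3 → 1 → 8 → 6 → 5 → 7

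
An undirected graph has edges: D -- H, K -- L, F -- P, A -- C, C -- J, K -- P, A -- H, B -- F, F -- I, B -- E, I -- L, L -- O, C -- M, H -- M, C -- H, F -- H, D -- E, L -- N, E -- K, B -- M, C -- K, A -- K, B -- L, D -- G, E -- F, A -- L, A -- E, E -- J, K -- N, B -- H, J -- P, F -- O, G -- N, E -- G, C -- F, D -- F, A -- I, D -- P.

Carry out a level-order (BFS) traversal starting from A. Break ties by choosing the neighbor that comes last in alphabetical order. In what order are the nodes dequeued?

Visit A; enqueue L, K, I, H, E, C → queue [L, K, I, H, E, C]
Visit L; enqueue O, N, B → queue [K, I, H, E, C, O, N, B]
Visit K; enqueue P → queue [I, H, E, C, O, N, B, P]
Visit I; enqueue F → queue [H, E, C, O, N, B, P, F]
Visit H; enqueue M, D → queue [E, C, O, N, B, P, F, M, D]
Visit E; enqueue J, G → queue [C, O, N, B, P, F, M, D, J, G]
Visit C → queue [O, N, B, P, F, M, D, J, G]
Visit O → queue [N, B, P, F, M, D, J, G]
Visit N → queue [B, P, F, M, D, J, G]
Visit B → queue [P, F, M, D, J, G]
Visit P → queue [F, M, D, J, G]
Visit F → queue [M, D, J, G]
Visit M → queue [D, J, G]
Visit D → queue [J, G]
Visit J → queue [G]
Visit G → queue []

A, L, K, I, H, E, C, O, N, B, P, F, M, D, J, G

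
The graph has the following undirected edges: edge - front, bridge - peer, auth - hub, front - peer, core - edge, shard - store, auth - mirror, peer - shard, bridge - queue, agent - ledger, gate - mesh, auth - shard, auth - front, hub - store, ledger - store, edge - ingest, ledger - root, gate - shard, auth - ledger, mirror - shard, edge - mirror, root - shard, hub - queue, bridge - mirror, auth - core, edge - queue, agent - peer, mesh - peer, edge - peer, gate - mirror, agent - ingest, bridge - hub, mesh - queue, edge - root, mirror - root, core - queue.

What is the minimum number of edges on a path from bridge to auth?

2

Level 0: bridge
Level 1: hub, mirror, peer, queue
Level 2: agent, auth, core, edge, front, gate, mesh, root, shard, store
Level 3: ingest, ledger
auth first appears at level 2.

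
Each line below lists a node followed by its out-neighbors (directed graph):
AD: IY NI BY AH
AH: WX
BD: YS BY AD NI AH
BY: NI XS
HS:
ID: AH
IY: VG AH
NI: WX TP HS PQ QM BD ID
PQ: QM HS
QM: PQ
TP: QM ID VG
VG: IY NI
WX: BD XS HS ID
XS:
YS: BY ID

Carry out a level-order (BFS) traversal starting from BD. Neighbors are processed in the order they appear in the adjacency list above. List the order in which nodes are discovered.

Visit BD; enqueue YS, BY, AD, NI, AH → queue [YS, BY, AD, NI, AH]
Visit YS; enqueue ID → queue [BY, AD, NI, AH, ID]
Visit BY; enqueue XS → queue [AD, NI, AH, ID, XS]
Visit AD; enqueue IY → queue [NI, AH, ID, XS, IY]
Visit NI; enqueue WX, TP, HS, PQ, QM → queue [AH, ID, XS, IY, WX, TP, HS, PQ, QM]
Visit AH → queue [ID, XS, IY, WX, TP, HS, PQ, QM]
Visit ID → queue [XS, IY, WX, TP, HS, PQ, QM]
Visit XS → queue [IY, WX, TP, HS, PQ, QM]
Visit IY; enqueue VG → queue [WX, TP, HS, PQ, QM, VG]
Visit WX → queue [TP, HS, PQ, QM, VG]
Visit TP → queue [HS, PQ, QM, VG]
Visit HS → queue [PQ, QM, VG]
Visit PQ → queue [QM, VG]
Visit QM → queue [VG]
Visit VG → queue []

BD → YS → BY → AD → NI → AH → ID → XS → IY → WX → TP → HS → PQ → QM → VG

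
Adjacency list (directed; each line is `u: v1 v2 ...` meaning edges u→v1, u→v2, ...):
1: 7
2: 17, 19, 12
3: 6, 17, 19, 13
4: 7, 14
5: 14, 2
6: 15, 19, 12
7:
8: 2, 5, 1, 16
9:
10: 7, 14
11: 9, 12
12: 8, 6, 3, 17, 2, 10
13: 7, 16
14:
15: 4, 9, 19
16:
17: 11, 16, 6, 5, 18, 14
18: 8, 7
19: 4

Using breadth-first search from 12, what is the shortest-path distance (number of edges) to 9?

Level 0: 12
Level 1: 2, 3, 6, 8, 10, 17
Level 2: 1, 5, 7, 11, 13, 14, 15, 16, 18, 19
Level 3: 4, 9
9 first appears at level 3.

3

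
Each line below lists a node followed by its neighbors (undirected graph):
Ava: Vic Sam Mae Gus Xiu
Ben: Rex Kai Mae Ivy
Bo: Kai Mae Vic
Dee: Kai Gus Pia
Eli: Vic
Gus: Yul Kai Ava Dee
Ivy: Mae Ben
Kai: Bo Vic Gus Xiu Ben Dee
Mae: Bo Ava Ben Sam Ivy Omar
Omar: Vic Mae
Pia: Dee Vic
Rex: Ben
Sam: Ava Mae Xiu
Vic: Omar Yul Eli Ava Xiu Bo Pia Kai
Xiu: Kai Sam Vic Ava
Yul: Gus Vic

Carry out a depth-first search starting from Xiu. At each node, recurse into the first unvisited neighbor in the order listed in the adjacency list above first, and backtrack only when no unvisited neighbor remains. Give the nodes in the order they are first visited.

Visit Xiu
Xiu → Kai
Kai → Bo
Bo → Mae
Mae → Ava
Ava → Vic
Vic → Omar
Vic → Yul
Yul → Gus
Gus → Dee
Dee → Pia
Vic → Eli
Ava → Sam
Mae → Ben
Ben → Rex
Ben → Ivy

Xiu, Kai, Bo, Mae, Ava, Vic, Omar, Yul, Gus, Dee, Pia, Eli, Sam, Ben, Rex, Ivy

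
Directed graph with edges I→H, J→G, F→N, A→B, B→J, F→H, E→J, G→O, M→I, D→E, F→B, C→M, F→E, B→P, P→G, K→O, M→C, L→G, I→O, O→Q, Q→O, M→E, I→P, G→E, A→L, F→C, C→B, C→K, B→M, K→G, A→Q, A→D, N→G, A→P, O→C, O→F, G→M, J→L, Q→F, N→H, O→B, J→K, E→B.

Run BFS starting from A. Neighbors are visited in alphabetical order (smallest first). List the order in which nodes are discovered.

A, B, D, L, P, Q, J, M, E, G, F, O, K, C, I, H, N

Visit A; enqueue B, D, L, P, Q → queue [B, D, L, P, Q]
Visit B; enqueue J, M → queue [D, L, P, Q, J, M]
Visit D; enqueue E → queue [L, P, Q, J, M, E]
Visit L; enqueue G → queue [P, Q, J, M, E, G]
Visit P → queue [Q, J, M, E, G]
Visit Q; enqueue F, O → queue [J, M, E, G, F, O]
Visit J; enqueue K → queue [M, E, G, F, O, K]
Visit M; enqueue C, I → queue [E, G, F, O, K, C, I]
Visit E → queue [G, F, O, K, C, I]
Visit G → queue [F, O, K, C, I]
Visit F; enqueue H, N → queue [O, K, C, I, H, N]
Visit O → queue [K, C, I, H, N]
Visit K → queue [C, I, H, N]
Visit C → queue [I, H, N]
Visit I → queue [H, N]
Visit H → queue [N]
Visit N → queue []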